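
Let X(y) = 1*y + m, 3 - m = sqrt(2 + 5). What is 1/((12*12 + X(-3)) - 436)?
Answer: -292/85257 + sqrt(7)/85257 ≈ -0.0033939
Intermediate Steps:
m = 3 - sqrt(7) (m = 3 - sqrt(2 + 5) = 3 - sqrt(7) ≈ 0.35425)
X(y) = 3 + y - sqrt(7) (X(y) = 1*y + (3 - sqrt(7)) = y + (3 - sqrt(7)) = 3 + y - sqrt(7))
1/((12*12 + X(-3)) - 436) = 1/((12*12 + (3 - 3 - sqrt(7))) - 436) = 1/((144 - sqrt(7)) - 436) = 1/(-292 - sqrt(7))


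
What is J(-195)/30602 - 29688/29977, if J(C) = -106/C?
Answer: -88578348379/89442225015 ≈ -0.99034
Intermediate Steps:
J(-195)/30602 - 29688/29977 = -106/(-195)/30602 - 29688/29977 = -106*(-1/195)*(1/30602) - 29688*1/29977 = (106/195)*(1/30602) - 29688/29977 = 53/2983695 - 29688/29977 = -88578348379/89442225015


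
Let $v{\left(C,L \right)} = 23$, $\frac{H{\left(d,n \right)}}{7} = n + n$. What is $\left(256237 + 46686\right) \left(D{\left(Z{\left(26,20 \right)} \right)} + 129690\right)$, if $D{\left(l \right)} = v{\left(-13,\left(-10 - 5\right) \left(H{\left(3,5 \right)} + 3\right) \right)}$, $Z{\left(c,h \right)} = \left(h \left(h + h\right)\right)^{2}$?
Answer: $39293051099$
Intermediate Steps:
$H{\left(d,n \right)} = 14 n$ ($H{\left(d,n \right)} = 7 \left(n + n\right) = 7 \cdot 2 n = 14 n$)
$Z{\left(c,h \right)} = 4 h^{4}$ ($Z{\left(c,h \right)} = \left(h 2 h\right)^{2} = \left(2 h^{2}\right)^{2} = 4 h^{4}$)
$D{\left(l \right)} = 23$
$\left(256237 + 46686\right) \left(D{\left(Z{\left(26,20 \right)} \right)} + 129690\right) = \left(256237 + 46686\right) \left(23 + 129690\right) = 302923 \cdot 129713 = 39293051099$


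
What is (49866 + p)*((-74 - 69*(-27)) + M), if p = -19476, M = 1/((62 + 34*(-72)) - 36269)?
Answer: 140105586644/2577 ≈ 5.4368e+7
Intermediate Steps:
M = -1/38655 (M = 1/((62 - 2448) - 36269) = 1/(-2386 - 36269) = 1/(-38655) = -1/38655 ≈ -2.5870e-5)
(49866 + p)*((-74 - 69*(-27)) + M) = (49866 - 19476)*((-74 - 69*(-27)) - 1/38655) = 30390*((-74 + 1863) - 1/38655) = 30390*(1789 - 1/38655) = 30390*(69153794/38655) = 140105586644/2577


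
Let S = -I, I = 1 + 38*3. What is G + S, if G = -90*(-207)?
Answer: 18515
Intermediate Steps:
I = 115 (I = 1 + 114 = 115)
G = 18630
S = -115 (S = -1*115 = -115)
G + S = 18630 - 115 = 18515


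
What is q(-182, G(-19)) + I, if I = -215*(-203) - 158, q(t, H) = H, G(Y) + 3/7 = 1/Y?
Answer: 5783707/133 ≈ 43487.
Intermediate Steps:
G(Y) = -3/7 + 1/Y
I = 43487 (I = 43645 - 158 = 43487)
q(-182, G(-19)) + I = (-3/7 + 1/(-19)) + 43487 = (-3/7 - 1/19) + 43487 = -64/133 + 43487 = 5783707/133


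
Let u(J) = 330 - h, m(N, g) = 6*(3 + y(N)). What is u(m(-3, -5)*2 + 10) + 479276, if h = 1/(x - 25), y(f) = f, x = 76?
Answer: 24459905/51 ≈ 4.7961e+5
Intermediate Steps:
m(N, g) = 18 + 6*N (m(N, g) = 6*(3 + N) = 18 + 6*N)
h = 1/51 (h = 1/(76 - 25) = 1/51 ≈ 0.019608)
u(J) = 16829/51 (u(J) = 330 - 1*1/51 = 330 - 1/51 = 16829/51)
u(m(-3, -5)*2 + 10) + 479276 = 16829/51 + 479276 = 24459905/51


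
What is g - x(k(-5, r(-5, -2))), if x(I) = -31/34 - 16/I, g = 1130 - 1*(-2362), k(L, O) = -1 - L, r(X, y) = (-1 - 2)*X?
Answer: 118895/34 ≈ 3496.9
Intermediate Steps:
r(X, y) = -3*X
g = 3492 (g = 1130 + 2362 = 3492)
x(I) = -31/34 - 16/I (x(I) = -31*1/34 - 16/I = -31/34 - 16/I)
g - x(k(-5, r(-5, -2))) = 3492 - (-31/34 - 16/(-1 - 1*(-5))) = 3492 - (-31/34 - 16/(-1 + 5)) = 3492 - (-31/34 - 16/4) = 3492 - (-31/34 - 16*¼) = 3492 - (-31/34 - 4) = 3492 - 1*(-167/34) = 3492 + 167/34 = 118895/34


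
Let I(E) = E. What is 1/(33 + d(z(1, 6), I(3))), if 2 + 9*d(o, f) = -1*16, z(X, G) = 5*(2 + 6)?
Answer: 1/31 ≈ 0.032258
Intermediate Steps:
z(X, G) = 40 (z(X, G) = 5*8 = 40)
d(o, f) = -2 (d(o, f) = -2/9 + (-1*16)/9 = -2/9 + (⅑)*(-16) = -2/9 - 16/9 = -2)
1/(33 + d(z(1, 6), I(3))) = 1/(33 - 2) = 1/31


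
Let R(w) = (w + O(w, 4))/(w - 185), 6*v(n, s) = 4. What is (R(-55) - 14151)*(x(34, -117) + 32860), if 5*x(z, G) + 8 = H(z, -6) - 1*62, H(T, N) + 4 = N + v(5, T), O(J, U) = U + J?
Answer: -418286542177/900 ≈ -4.6476e+8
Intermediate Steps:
v(n, s) = ⅔ (v(n, s) = (⅙)*4 = ⅔)
O(J, U) = J + U
H(T, N) = -10/3 + N (H(T, N) = -4 + (N + ⅔) = -4 + (⅔ + N) = -10/3 + N)
x(z, G) = -238/15 (x(z, G) = -8/5 + ((-10/3 - 6) - 1*62)/5 = -8/5 + (-28/3 - 62)/5 = -8/5 + (⅕)*(-214/3) = -8/5 - 214/15 = -238/15)
R(w) = (4 + 2*w)/(-185 + w) (R(w) = (w + (w + 4))/(w - 185) = (w + (4 + w))/(-185 + w) = (4 + 2*w)/(-185 + w))
(R(-55) - 14151)*(x(34, -117) + 32860) = (2*(2 - 55)/(-185 - 55) - 14151)*(-238/15 + 32860) = (2*(-53)/(-240) - 14151)*(492662/15) = (2*(-1/240)*(-53) - 14151)*(492662/15) = (53/120 - 14151)*(492662/15) = -1698067/120*492662/15 = -418286542177/900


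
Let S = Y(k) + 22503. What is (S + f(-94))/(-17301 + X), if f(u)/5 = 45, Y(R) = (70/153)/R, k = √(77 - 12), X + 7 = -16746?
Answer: -11364/17027 - 7*√65/33866703 ≈ -0.66741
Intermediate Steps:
X = -16753 (X = -7 - 16746 = -16753)
k = √65 ≈ 8.0623
Y(R) = 70/(153*R) (Y(R) = (70*(1/153))/R = 70/(153*R))
f(u) = 225 (f(u) = 5*45 = 225)
S = 22503 + 14*√65/1989 (S = 70/(153*(√65)) + 22503 = 70*(√65/65)/153 + 22503 = 14*√65/1989 + 22503 = 22503 + 14*√65/1989 ≈ 22503.)
(S + f(-94))/(-17301 + X) = ((22503 + 14*√65/1989) + 225)/(-17301 - 16753) = (22728 + 14*√65/1989)/(-34054) = (22728 + 14*√65/1989)*(-1/34054) = -11364/17027 - 7*√65/33866703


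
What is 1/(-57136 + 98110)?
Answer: 1/40974 ≈ 2.4406e-5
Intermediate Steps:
1/(-57136 + 98110) = 1/40974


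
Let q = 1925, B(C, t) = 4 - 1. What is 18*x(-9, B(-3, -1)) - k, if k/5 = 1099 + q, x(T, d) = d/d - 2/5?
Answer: -75546/5 ≈ -15109.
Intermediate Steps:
B(C, t) = 3
x(T, d) = 3/5 (x(T, d) = 1 - 2*1/5 = 1 - 2/5 = 3/5)
k = 15120 (k = 5*(1099 + 1925) = 5*3024 = 15120)
18*x(-9, B(-3, -1)) - k = 18*(3/5) - 1*15120 = 54/5 - 15120 = -75546/5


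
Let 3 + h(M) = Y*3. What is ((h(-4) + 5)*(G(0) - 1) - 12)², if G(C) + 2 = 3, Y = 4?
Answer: 144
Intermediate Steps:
G(C) = 1 (G(C) = -2 + 3 = 1)
h(M) = 9 (h(M) = -3 + 4*3 = -3 + 12 = 9)
((h(-4) + 5)*(G(0) - 1) - 12)² = ((9 + 5)*(1 - 1) - 12)² = (14*0 - 12)² = (0 - 12)² = (-12)² = 144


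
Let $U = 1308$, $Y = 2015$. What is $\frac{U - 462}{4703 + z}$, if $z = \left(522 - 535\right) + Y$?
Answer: $\frac{94}{745} \approx 0.12617$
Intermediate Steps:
$z = 2002$ ($z = \left(522 - 535\right) + 2015 = -13 + 2015 = 2002$)
$\frac{U - 462}{4703 + z} = \frac{1308 - 462}{4703 + 2002} = \frac{846}{6705} = 846 \cdot \frac{1}{6705} = \frac{94}{745}$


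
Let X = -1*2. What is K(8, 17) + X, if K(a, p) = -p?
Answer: -19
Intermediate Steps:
X = -2
K(8, 17) + X = -1*17 - 2 = -17 - 2 = -19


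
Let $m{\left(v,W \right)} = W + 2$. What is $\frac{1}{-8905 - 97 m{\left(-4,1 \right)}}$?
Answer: $- \frac{1}{9196} \approx -0.00010874$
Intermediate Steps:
$m{\left(v,W \right)} = 2 + W$
$\frac{1}{-8905 - 97 m{\left(-4,1 \right)}} = \frac{1}{-8905 - 97 \left(2 + 1\right)} = \frac{1}{-8905 - 291} = \frac{1}{-9196} = - \frac{1}{9196}$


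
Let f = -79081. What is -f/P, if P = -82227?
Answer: -79081/82227 ≈ -0.96174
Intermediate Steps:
-f/P = -(-79081)/(-82227) = -(-79081)*(-1)/82227 = -1*79081/82227 = -79081/82227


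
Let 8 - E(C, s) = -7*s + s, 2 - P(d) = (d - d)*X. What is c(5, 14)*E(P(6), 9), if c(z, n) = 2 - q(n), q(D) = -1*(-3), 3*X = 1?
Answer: -62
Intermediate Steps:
X = ⅓ (X = (⅓)*1 = ⅓ ≈ 0.33333)
q(D) = 3
P(d) = 2 (P(d) = 2 - (d - d)/3 = 2 - 0/3 = 2 - 1*0 = 2 + 0 = 2)
c(z, n) = -1 (c(z, n) = 2 - 1*3 = 2 - 3 = -1)
E(C, s) = 8 + 6*s (E(C, s) = 8 - (-7*s + s) = 8 - (-6)*s = 8 + 6*s)
c(5, 14)*E(P(6), 9) = -(8 + 6*9) = -(8 + 54) = -1*62 = -62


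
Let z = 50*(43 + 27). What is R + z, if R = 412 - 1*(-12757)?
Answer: 16669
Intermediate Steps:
z = 3500 (z = 50*70 = 3500)
R = 13169 (R = 412 + 12757 = 13169)
R + z = 13169 + 3500 = 16669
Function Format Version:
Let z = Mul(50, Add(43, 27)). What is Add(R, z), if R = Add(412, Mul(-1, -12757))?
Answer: 16669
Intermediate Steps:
z = 3500 (z = Mul(50, 70) = 3500)
R = 13169 (R = Add(412, 12757) = 13169)
Add(R, z) = Add(13169, 3500) = 16669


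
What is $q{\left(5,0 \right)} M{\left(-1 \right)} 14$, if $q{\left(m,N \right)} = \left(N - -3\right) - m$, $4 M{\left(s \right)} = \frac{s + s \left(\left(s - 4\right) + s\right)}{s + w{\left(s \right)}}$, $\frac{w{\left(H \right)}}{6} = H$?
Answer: $5$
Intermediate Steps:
$w{\left(H \right)} = 6 H$
$M{\left(s \right)} = \frac{s + s \left(-4 + 2 s\right)}{28 s}$ ($M{\left(s \right)} = \frac{\left(s + s \left(\left(s - 4\right) + s\right)\right) \frac{1}{s + 6 s}}{4} = \frac{\left(s + s \left(\left(-4 + s\right) + s\right)\right) \frac{1}{7 s}}{4} = \frac{\left(s + s \left(-4 + 2 s\right)\right) \frac{1}{7 s}}{4} = \frac{\frac{1}{7} \frac{1}{s} \left(s + s \left(-4 + 2 s\right)\right)}{4} = \frac{s + s \left(-4 + 2 s\right)}{28 s}$)
$q{\left(m,N \right)} = 3 + N - m$ ($q{\left(m,N \right)} = \left(N + 3\right) - m = \left(3 + N\right) - m = 3 + N - m$)
$q{\left(5,0 \right)} M{\left(-1 \right)} 14 = \left(3 + 0 - 5\right) \left(- \frac{3}{28} + \frac{1}{14} \left(-1\right)\right) 14 = \left(3 + 0 - 5\right) \left(- \frac{3}{28} - \frac{1}{14}\right) 14 = \left(-2\right) \left(- \frac{5}{28}\right) 14 = \frac{5}{14} \cdot 14 = 5$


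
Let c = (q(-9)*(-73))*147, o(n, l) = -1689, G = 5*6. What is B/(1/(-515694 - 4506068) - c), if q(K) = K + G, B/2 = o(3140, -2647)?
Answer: -16963512036/1131659088461 ≈ -0.014990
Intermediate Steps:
G = 30
B = -3378 (B = 2*(-1689) = -3378)
q(K) = 30 + K (q(K) = K + 30 = 30 + K)
c = -225351 (c = ((30 - 9)*(-73))*147 = (21*(-73))*147 = -1533*147 = -225351)
B/(1/(-515694 - 4506068) - c) = -3378/(1/(-515694 - 4506068) - 1*(-225351)) = -3378/(1/(-5021762) + 225351) = -3378/(-1/5021762 + 225351) = -3378/1131659088461/5021762 = -3378*5021762/1131659088461 = -16963512036/1131659088461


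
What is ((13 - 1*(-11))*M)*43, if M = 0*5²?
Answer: 0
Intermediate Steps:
M = 0 (M = 0*25 = 0)
((13 - 1*(-11))*M)*43 = ((13 - 1*(-11))*0)*43 = ((13 + 11)*0)*43 = (24*0)*43 = 0*43 = 0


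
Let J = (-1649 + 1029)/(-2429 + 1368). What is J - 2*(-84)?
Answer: 178868/1061 ≈ 168.58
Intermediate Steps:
J = 620/1061 (J = -620/(-1061) = -620*(-1/1061) = 620/1061 ≈ 0.58435)
J - 2*(-84) = 620/1061 - 2*(-84) = 620/1061 + 168 = 178868/1061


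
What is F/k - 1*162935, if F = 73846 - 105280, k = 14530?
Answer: -1183738492/7265 ≈ -1.6294e+5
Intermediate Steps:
F = -31434
F/k - 1*162935 = -31434/14530 - 1*162935 = -31434*1/14530 - 162935 = -15717/7265 - 162935 = -1183738492/7265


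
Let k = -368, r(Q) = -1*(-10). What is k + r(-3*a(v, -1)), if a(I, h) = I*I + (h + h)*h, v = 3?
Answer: -358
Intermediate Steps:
a(I, h) = I² + 2*h² (a(I, h) = I² + (2*h)*h = I² + 2*h²)
r(Q) = 10
k + r(-3*a(v, -1)) = -368 + 10 = -358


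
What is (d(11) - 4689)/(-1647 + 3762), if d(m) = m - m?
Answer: -521/235 ≈ -2.2170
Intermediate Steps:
d(m) = 0
(d(11) - 4689)/(-1647 + 3762) = (0 - 4689)/(-1647 + 3762) = -4689/2115 = -4689*1/2115 = -521/235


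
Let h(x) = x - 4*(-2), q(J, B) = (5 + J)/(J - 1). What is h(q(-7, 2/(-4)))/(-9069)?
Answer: -11/12092 ≈ -0.00090969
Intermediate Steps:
q(J, B) = (5 + J)/(-1 + J)
h(x) = 8 + x (h(x) = x + 8 = 8 + x)
h(q(-7, 2/(-4)))/(-9069) = (8 + (5 - 7)/(-1 - 7))/(-9069) = (8 - 2/(-8))*(-1/9069) = (8 - 1/8*(-2))*(-1/9069) = (8 + 1/4)*(-1/9069) = (33/4)*(-1/9069) = -11/12092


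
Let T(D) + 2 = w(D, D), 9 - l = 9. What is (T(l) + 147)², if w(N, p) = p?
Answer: 21025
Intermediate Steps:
l = 0 (l = 9 - 1*9 = 9 - 9 = 0)
T(D) = -2 + D
(T(l) + 147)² = ((-2 + 0) + 147)² = (-2 + 147)² = 145² = 21025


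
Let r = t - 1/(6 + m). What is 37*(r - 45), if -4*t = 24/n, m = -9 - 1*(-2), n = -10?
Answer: -8029/5 ≈ -1605.8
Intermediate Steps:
m = -7 (m = -9 + 2 = -7)
t = ⅗ (t = -6/(-10) = -6*(-1)/10 = -¼*(-12/5) = ⅗ ≈ 0.60000)
r = 8/5 (r = ⅗ - 1/(6 - 7) = ⅗ - 1/(-1) = ⅗ - 1*(-1) = ⅗ + 1 = 8/5 ≈ 1.6000)
37*(r - 45) = 37*(8/5 - 45) = 37*(-217/5) = -8029/5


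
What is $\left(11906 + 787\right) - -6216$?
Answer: $18909$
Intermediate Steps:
$\left(11906 + 787\right) - -6216 = 12693 + 6216 = 18909$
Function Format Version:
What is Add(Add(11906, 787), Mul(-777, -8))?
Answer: 18909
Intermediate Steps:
Add(Add(11906, 787), Mul(-777, -8)) = Add(12693, 6216) = 18909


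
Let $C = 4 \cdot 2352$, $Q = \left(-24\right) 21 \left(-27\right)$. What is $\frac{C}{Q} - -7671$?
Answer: $\frac{621407}{81} \approx 7671.7$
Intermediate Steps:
$Q = 13608$ ($Q = \left(-504\right) \left(-27\right) = 13608$)
$C = 9408$
$\frac{C}{Q} - -7671 = \frac{9408}{13608} - -7671 = 9408 \cdot \frac{1}{13608} + 7671 = \frac{56}{81} + 7671 = \frac{621407}{81}$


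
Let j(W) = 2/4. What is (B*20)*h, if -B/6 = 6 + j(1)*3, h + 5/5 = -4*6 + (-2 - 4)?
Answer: 27900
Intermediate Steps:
j(W) = 1/2 (j(W) = 2*(1/4) = 1/2)
h = -31 (h = -1 + (-4*6 + (-2 - 4)) = -1 + (-24 - 6) = -1 - 30 = -31)
B = -45 (B = -6*(6 + (1/2)*3) = -6*(6 + 3/2) = -6*15/2 = -45)
(B*20)*h = -45*20*(-31) = -900*(-31) = 27900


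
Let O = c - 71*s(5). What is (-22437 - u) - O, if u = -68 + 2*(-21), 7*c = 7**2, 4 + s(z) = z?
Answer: -22263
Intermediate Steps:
s(z) = -4 + z
c = 7 (c = (1/7)*7**2 = (1/7)*49 = 7)
u = -110 (u = -68 - 42 = -110)
O = -64 (O = 7 - 71*(-4 + 5) = 7 - 71*1 = 7 - 71 = -64)
(-22437 - u) - O = (-22437 - 1*(-110)) - 1*(-64) = (-22437 + 110) + 64 = -22327 + 64 = -22263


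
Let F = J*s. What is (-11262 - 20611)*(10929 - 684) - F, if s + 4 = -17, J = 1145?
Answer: -326514840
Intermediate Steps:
s = -21 (s = -4 - 17 = -21)
F = -24045 (F = 1145*(-21) = -24045)
(-11262 - 20611)*(10929 - 684) - F = (-11262 - 20611)*(10929 - 684) - 1*(-24045) = -31873*10245 + 24045 = -326538885 + 24045 = -326514840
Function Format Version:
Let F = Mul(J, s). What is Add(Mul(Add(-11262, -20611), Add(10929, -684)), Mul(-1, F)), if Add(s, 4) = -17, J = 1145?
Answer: -326514840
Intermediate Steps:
s = -21 (s = Add(-4, -17) = -21)
F = -24045 (F = Mul(1145, -21) = -24045)
Add(Mul(Add(-11262, -20611), Add(10929, -684)), Mul(-1, F)) = Add(Mul(Add(-11262, -20611), Add(10929, -684)), Mul(-1, -24045)) = Add(Mul(-31873, 10245), 24045) = Add(-326538885, 24045) = -326514840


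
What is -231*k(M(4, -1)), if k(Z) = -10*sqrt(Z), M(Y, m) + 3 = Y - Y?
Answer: 2310*I*sqrt(3) ≈ 4001.0*I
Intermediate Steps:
M(Y, m) = -3 (M(Y, m) = -3 + (Y - Y) = -3 + 0 = -3)
-231*k(M(4, -1)) = -(-2310)*sqrt(-3) = -(-2310)*I*sqrt(3) = 2310*I*sqrt(3)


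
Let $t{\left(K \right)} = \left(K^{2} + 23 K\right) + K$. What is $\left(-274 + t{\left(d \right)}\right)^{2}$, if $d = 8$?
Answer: $324$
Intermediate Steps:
$t{\left(K \right)} = K^{2} + 24 K$
$\left(-274 + t{\left(d \right)}\right)^{2} = \left(-274 + 8 \left(24 + 8\right)\right)^{2} = \left(-274 + 8 \cdot 32\right)^{2} = \left(-274 + 256\right)^{2} = \left(-18\right)^{2} = 324$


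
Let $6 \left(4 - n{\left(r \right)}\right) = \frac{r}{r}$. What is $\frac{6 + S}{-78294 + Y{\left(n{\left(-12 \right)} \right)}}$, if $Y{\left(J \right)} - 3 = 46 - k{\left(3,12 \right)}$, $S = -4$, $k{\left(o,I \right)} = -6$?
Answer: $- \frac{2}{78239} \approx -2.5563 \cdot 10^{-5}$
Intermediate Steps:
$n{\left(r \right)} = \frac{23}{6}$ ($n{\left(r \right)} = 4 - \frac{r \frac{1}{r}}{6} = 4 - \frac{1}{6} = \frac{23}{6}$)
$Y{\left(J \right)} = 55$ ($Y{\left(J \right)} = 3 + \left(46 - -6\right) = 3 + \left(46 + 6\right) = 3 + 52 = 55$)
$\frac{6 + S}{-78294 + Y{\left(n{\left(-12 \right)} \right)}} = \frac{6 - 4}{-78294 + 55} = \frac{1}{-78239} \cdot 2 = \left(- \frac{1}{78239}\right) 2 = - \frac{2}{78239}$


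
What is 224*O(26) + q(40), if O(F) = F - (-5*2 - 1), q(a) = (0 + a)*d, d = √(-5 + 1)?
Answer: 8288 + 80*I ≈ 8288.0 + 80.0*I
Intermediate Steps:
d = 2*I (d = √(-4) = 2*I ≈ 2.0*I)
q(a) = 2*I*a (q(a) = (0 + a)*(2*I) = a*(2*I) = 2*I*a)
O(F) = 11 + F (O(F) = F - (-10 - 1) = F - 1*(-11) = F + 11 = 11 + F)
224*O(26) + q(40) = 224*(11 + 26) + 2*I*40 = 224*37 + 80*I = 8288 + 80*I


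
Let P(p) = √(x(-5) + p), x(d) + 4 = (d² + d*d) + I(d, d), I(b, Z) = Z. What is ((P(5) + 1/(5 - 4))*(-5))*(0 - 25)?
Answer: 125 + 125*√46 ≈ 972.79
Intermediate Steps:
x(d) = -4 + d + 2*d² (x(d) = -4 + ((d² + d*d) + d) = -4 + ((d² + d²) + d) = -4 + (2*d² + d) = -4 + (d + 2*d²) = -4 + d + 2*d²)
P(p) = √(41 + p) (P(p) = √((-4 - 5 + 2*(-5)²) + p) = √((-4 - 5 + 2*25) + p) = √((-4 - 5 + 50) + p) = √(41 + p))
((P(5) + 1/(5 - 4))*(-5))*(0 - 25) = ((√(41 + 5) + 1/(5 - 4))*(-5))*(0 - 25) = ((√46 + 1/1)*(-5))*(-25) = ((√46 + 1)*(-5))*(-25) = ((1 + √46)*(-5))*(-25) = (-5 - 5*√46)*(-25) = 125 + 125*√46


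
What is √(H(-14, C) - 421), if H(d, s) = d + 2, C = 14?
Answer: I*√433 ≈ 20.809*I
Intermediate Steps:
H(d, s) = 2 + d
√(H(-14, C) - 421) = √((2 - 14) - 421) = √(-12 - 421) = √(-433) = I*√433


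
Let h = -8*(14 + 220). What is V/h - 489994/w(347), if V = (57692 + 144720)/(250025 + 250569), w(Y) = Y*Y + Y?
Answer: -9566743418993/2357539433496 ≈ -4.0579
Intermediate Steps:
w(Y) = Y + Y² (w(Y) = Y² + Y = Y + Y²)
V = 101206/250297 (V = 202412/500594 = 202412*(1/500594) = 101206/250297 ≈ 0.40434)
h = -1872 (h = -8*234 = -1872)
V/h - 489994/w(347) = (101206/250297)/(-1872) - 489994*1/(347*(1 + 347)) = (101206/250297)*(-1/1872) - 489994/(347*348) = -50603/234277992 - 489994/120756 = -50603/234277992 - 489994*1/120756 = -50603/234277992 - 244997/60378 = -9566743418993/2357539433496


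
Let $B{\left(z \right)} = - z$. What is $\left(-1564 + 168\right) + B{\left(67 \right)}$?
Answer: $-1463$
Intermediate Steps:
$\left(-1564 + 168\right) + B{\left(67 \right)} = \left(-1564 + 168\right) - 67 = -1396 - 67 = -1463$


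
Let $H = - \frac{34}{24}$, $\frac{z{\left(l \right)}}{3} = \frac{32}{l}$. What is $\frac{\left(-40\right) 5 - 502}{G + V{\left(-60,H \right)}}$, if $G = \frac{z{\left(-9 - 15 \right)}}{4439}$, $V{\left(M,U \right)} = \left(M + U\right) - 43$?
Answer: $\frac{2876472}{427855} \approx 6.723$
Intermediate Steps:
$z{\left(l \right)} = \frac{96}{l}$ ($z{\left(l \right)} = 3 \frac{32}{l} = \frac{96}{l}$)
$H = - \frac{17}{12}$ ($H = \left(-34\right) \frac{1}{24} = - \frac{17}{12} \approx -1.4167$)
$V{\left(M,U \right)} = -43 + M + U$
$G = - \frac{4}{4439}$ ($G = \frac{96 \frac{1}{-9 - 15}}{4439} = \frac{96}{-24} \cdot \frac{1}{4439} = 96 \left(- \frac{1}{24}\right) \frac{1}{4439} = \left(-4\right) \frac{1}{4439} = - \frac{4}{4439} \approx -0.0009011$)
$\frac{\left(-40\right) 5 - 502}{G + V{\left(-60,H \right)}} = \frac{\left(-40\right) 5 - 502}{- \frac{4}{4439} - \frac{1253}{12}} = \frac{-200 - 502}{- \frac{4}{4439} - \frac{1253}{12}} = - \frac{702}{- \frac{5562115}{53268}} = \left(-702\right) \left(- \frac{53268}{5562115}\right) = \frac{2876472}{427855}$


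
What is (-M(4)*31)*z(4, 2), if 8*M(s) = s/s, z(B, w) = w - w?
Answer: 0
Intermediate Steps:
z(B, w) = 0
M(s) = ⅛ (M(s) = (s/s)/8 = (⅛)*1 = ⅛)
(-M(4)*31)*z(4, 2) = (-1*⅛*31)*0 = -⅛*31*0 = -31/8*0 = 0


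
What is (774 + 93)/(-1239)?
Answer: -289/413 ≈ -0.69976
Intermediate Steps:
(774 + 93)/(-1239) = 867*(-1/1239) = -289/413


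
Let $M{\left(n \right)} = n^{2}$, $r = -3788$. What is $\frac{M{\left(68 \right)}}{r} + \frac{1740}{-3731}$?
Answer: $- \frac{5960816}{3533257} \approx -1.6871$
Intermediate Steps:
$\frac{M{\left(68 \right)}}{r} + \frac{1740}{-3731} = \frac{68^{2}}{-3788} + \frac{1740}{-3731} = 4624 \left(- \frac{1}{3788}\right) + 1740 \left(- \frac{1}{3731}\right) = - \frac{1156}{947} - \frac{1740}{3731} = - \frac{5960816}{3533257}$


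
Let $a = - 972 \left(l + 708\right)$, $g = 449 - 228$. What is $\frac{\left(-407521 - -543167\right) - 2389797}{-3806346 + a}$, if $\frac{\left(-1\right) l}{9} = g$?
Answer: $\frac{60923}{69222} \approx 0.88011$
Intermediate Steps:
$g = 221$
$l = -1989$ ($l = \left(-9\right) 221 = -1989$)
$a = 1245132$ ($a = - 972 \left(-1989 + 708\right) = \left(-972\right) \left(-1281\right) = 1245132$)
$\frac{\left(-407521 - -543167\right) - 2389797}{-3806346 + a} = \frac{\left(-407521 - -543167\right) - 2389797}{-3806346 + 1245132} = \frac{\left(-407521 + 543167\right) - 2389797}{-2561214} = \left(135646 - 2389797\right) \left(- \frac{1}{2561214}\right) = \left(-2254151\right) \left(- \frac{1}{2561214}\right) = \frac{60923}{69222}$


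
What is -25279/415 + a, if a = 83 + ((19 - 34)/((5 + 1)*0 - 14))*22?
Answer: 132637/2905 ≈ 45.658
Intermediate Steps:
a = 746/7 (a = 83 - 15/(6*0 - 14)*22 = 83 - 15/(0 - 14)*22 = 83 - 15/(-14)*22 = 83 - 15*(-1/14)*22 = 83 + (15/14)*22 = 83 + 165/7 = 746/7 ≈ 106.57)
-25279/415 + a = -25279/415 + 746/7 = 132637/2905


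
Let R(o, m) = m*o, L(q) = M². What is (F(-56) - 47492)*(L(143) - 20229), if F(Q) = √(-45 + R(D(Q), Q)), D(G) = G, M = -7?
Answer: 958388560 - 20180*√3091 ≈ 9.5727e+8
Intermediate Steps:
L(q) = 49 (L(q) = (-7)² = 49)
F(Q) = √(-45 + Q²) (F(Q) = √(-45 + Q*Q) = √(-45 + Q²))
(F(-56) - 47492)*(L(143) - 20229) = (√(-45 + (-56)²) - 47492)*(49 - 20229) = (√(-45 + 3136) - 47492)*(-20180) = (√3091 - 47492)*(-20180) = (-47492 + √3091)*(-20180) = 958388560 - 20180*√3091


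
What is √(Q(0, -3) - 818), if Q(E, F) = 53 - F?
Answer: I*√762 ≈ 27.604*I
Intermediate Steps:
√(Q(0, -3) - 818) = √((53 - 1*(-3)) - 818) = √((53 + 3) - 818) = √(56 - 818) = √(-762) = I*√762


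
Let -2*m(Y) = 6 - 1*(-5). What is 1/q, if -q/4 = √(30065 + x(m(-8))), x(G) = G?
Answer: -√120238/240476 ≈ -0.0014419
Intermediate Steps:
m(Y) = -11/2 (m(Y) = -(6 - 1*(-5))/2 = -(6 + 5)/2 = -½*11 = -11/2)
q = -2*√120238 (q = -4*√(30065 - 11/2) = -2*√120238 ≈ -693.51)
1/q = 1/(-2*√120238) = -√120238/240476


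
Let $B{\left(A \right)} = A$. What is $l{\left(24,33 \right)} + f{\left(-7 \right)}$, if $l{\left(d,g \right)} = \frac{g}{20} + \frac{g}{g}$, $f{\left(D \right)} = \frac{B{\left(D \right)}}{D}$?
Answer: $\frac{73}{20} \approx 3.65$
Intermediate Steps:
$f{\left(D \right)} = 1$ ($f{\left(D \right)} = \frac{D}{D} = 1$)
$l{\left(d,g \right)} = 1 + \frac{g}{20}$ ($l{\left(d,g \right)} = g \frac{1}{20} + 1 = \frac{g}{20} + 1 = 1 + \frac{g}{20}$)
$l{\left(24,33 \right)} + f{\left(-7 \right)} = \left(1 + \frac{1}{20} \cdot 33\right) + 1 = \left(1 + \frac{33}{20}\right) + 1 = \frac{53}{20} + 1 = \frac{73}{20}$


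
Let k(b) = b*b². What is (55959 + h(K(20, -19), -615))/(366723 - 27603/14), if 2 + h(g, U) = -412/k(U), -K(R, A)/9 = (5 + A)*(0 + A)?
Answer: 182224935764018/1187819086496625 ≈ 0.15341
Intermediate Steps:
k(b) = b³
K(R, A) = -9*A*(5 + A) (K(R, A) = -9*(5 + A)*(0 + A) = -9*(5 + A)*A = -9*A*(5 + A))
h(g, U) = -2 - 412/U³
(55959 + h(K(20, -19), -615))/(366723 - 27603/14) = (55959 + (-2 - 412/(-615)³))/(366723 - 27603/14) = (55959 + (-2 - 412*(-1/232608375)))/(366723 + (1/14)*(-27603)) = (55959 + (-2 + 412/232608375))/(366723 - 27603/14) = (55959 - 465216338/232608375)/(5106519/14) = (13016066840287/232608375)*(14/5106519) = 182224935764018/1187819086496625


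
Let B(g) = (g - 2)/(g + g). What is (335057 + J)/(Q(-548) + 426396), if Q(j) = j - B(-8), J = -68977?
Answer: 2128640/3406779 ≈ 0.62482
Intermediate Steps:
B(g) = (-2 + g)/(2*g) (B(g) = (-2 + g)/((2*g)) = (-2 + g)*(1/(2*g)) = (-2 + g)/(2*g))
Q(j) = -5/8 + j (Q(j) = j - (-2 - 8)/(2*(-8)) = j - (-1)*(-10)/(2*8) = j - 1*5/8 = j - 5/8 = -5/8 + j)
(335057 + J)/(Q(-548) + 426396) = (335057 - 68977)/((-5/8 - 548) + 426396) = 266080/(-4389/8 + 426396) = 266080/(3406779/8) = 266080*(8/3406779) = 2128640/3406779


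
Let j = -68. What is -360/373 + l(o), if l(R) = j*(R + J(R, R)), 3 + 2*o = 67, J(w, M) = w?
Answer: -1623656/373 ≈ -4353.0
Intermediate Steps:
o = 32 (o = -3/2 + (½)*67 = -3/2 + 67/2 = 32)
l(R) = -136*R (l(R) = -68*(R + R) = -136*R)
-360/373 + l(o) = -360/373 - 136*32 = -360*1/373 - 4352 = -360/373 - 4352 = -1623656/373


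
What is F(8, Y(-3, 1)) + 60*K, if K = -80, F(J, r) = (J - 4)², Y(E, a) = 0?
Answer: -4784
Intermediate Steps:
F(J, r) = (-4 + J)²
F(8, Y(-3, 1)) + 60*K = (-4 + 8)² + 60*(-80) = 4² - 4800 = 16 - 4800 = -4784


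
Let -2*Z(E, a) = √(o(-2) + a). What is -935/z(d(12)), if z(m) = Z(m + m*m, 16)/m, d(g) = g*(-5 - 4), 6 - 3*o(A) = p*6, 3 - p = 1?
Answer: -100980*√14/7 ≈ -53976.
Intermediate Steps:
p = 2 (p = 3 - 1*1 = 3 - 1 = 2)
o(A) = -2 (o(A) = 2 - 2*6/3 = 2 - ⅓*12 = 2 - 4 = -2)
d(g) = -9*g (d(g) = g*(-9) = -9*g)
Z(E, a) = -√(-2 + a)/2
z(m) = -√14/(2*m) (z(m) = (-√(-2 + 16)/2)/m = (-√14/2)/m = -√14/(2*m))
-935/z(d(12)) = -935*108*√14/7 = -100980*√14/7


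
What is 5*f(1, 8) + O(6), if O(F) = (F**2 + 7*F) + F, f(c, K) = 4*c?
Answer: 104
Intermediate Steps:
O(F) = F**2 + 8*F
5*f(1, 8) + O(6) = 5*(4*1) + 6*(8 + 6) = 5*4 + 6*14 = 20 + 84 = 104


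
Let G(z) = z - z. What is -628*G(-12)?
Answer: 0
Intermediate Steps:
G(z) = 0
-628*G(-12) = -628*0 = 0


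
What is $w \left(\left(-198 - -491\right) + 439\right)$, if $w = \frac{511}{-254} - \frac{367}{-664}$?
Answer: $- \frac{22516869}{21082} \approx -1068.1$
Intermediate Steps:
$w = - \frac{123043}{84328}$ ($w = 511 \left(- \frac{1}{254}\right) - - \frac{367}{664} = - \frac{511}{254} + \frac{367}{664} = - \frac{123043}{84328} \approx -1.4591$)
$w \left(\left(-198 - -491\right) + 439\right) = - \frac{123043 \left(\left(-198 - -491\right) + 439\right)}{84328} = - \frac{123043 \left(\left(-198 + 491\right) + 439\right)}{84328} = - \frac{123043 \left(293 + 439\right)}{84328} = \left(- \frac{123043}{84328}\right) 732 = - \frac{22516869}{21082}$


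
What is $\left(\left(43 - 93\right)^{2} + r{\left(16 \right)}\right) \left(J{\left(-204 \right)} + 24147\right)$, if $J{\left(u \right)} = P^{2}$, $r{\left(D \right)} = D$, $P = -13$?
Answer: $61179056$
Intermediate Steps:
$J{\left(u \right)} = 169$ ($J{\left(u \right)} = \left(-13\right)^{2} = 169$)
$\left(\left(43 - 93\right)^{2} + r{\left(16 \right)}\right) \left(J{\left(-204 \right)} + 24147\right) = \left(\left(43 - 93\right)^{2} + 16\right) \left(169 + 24147\right) = \left(\left(-50\right)^{2} + 16\right) 24316 = \left(2500 + 16\right) 24316 = 2516 \cdot 24316 = 61179056$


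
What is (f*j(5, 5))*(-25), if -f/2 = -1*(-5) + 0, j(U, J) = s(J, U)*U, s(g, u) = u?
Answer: 6250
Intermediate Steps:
j(U, J) = U**2 (j(U, J) = U*U = U**2)
f = -10 (f = -2*(-1*(-5) + 0) = -2*(5 + 0) = -2*5 = -10)
(f*j(5, 5))*(-25) = -10*5**2*(-25) = -10*25*(-25) = -250*(-25) = 6250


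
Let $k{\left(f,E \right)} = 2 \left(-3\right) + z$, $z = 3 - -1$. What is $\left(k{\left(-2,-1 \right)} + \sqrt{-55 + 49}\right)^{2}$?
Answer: $\left(-2 + i \sqrt{6}\right)^{2} \approx -2.0 - 9.798 i$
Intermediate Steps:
$z = 4$ ($z = 3 + 1 = 4$)
$k{\left(f,E \right)} = -2$ ($k{\left(f,E \right)} = 2 \left(-3\right) + 4 = -6 + 4 = -2$)
$\left(k{\left(-2,-1 \right)} + \sqrt{-55 + 49}\right)^{2} = \left(-2 + \sqrt{-55 + 49}\right)^{2} = \left(-2 + \sqrt{-6}\right)^{2} = \left(-2 + i \sqrt{6}\right)^{2}$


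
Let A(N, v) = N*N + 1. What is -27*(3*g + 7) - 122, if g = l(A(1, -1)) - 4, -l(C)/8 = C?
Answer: 1309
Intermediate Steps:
A(N, v) = 1 + N² (A(N, v) = N² + 1 = 1 + N²)
l(C) = -8*C
g = -20 (g = -8*(1 + 1²) - 4 = -8*(1 + 1) - 4 = -8*2 - 4 = -16 - 4 = -20)
-27*(3*g + 7) - 122 = -27*(3*(-20) + 7) - 122 = -27*(-60 + 7) - 122 = -27*(-53) - 122 = 1431 - 122 = 1309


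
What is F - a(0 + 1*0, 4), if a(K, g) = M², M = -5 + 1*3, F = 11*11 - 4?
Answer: 113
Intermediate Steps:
F = 117 (F = 121 - 4 = 117)
M = -2 (M = -5 + 3 = -2)
a(K, g) = 4 (a(K, g) = (-2)² = 4)
F - a(0 + 1*0, 4) = 117 - 1*4 = 117 - 4 = 113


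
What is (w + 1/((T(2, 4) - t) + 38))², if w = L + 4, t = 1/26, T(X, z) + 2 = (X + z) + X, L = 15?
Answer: 472758049/1306449 ≈ 361.86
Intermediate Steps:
T(X, z) = -2 + z + 2*X (T(X, z) = -2 + ((X + z) + X) = -2 + (z + 2*X) = -2 + z + 2*X)
t = 1/26 ≈ 0.038462
w = 19 (w = 15 + 4 = 19)
(w + 1/((T(2, 4) - t) + 38))² = (19 + 1/(((-2 + 4 + 2*2) - 1*1/26) + 38))² = (19 + 1/(((-2 + 4 + 4) - 1/26) + 38))² = (19 + 1/((6 - 1/26) + 38))² = (19 + 1/(155/26 + 38))² = (19 + 1/(1143/26))² = (19 + 26/1143)² = (21743/1143)² = 472758049/1306449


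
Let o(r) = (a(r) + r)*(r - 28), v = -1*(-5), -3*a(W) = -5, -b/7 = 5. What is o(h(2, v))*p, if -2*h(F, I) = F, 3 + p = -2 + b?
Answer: 2320/3 ≈ 773.33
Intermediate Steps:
b = -35 (b = -7*5 = -35)
a(W) = 5/3 (a(W) = -1/3*(-5) = 5/3)
v = 5
p = -40 (p = -3 + (-2 - 35) = -3 - 37 = -40)
h(F, I) = -F/2
o(r) = (-28 + r)*(5/3 + r) (o(r) = (5/3 + r)*(r - 28) = (5/3 + r)*(-28 + r) = (-28 + r)*(5/3 + r))
o(h(2, v))*p = (-140/3 + (-1/2*2)**2 - (-79)*2/6)*(-40) = (-140/3 + (-1)**2 - 79/3*(-1))*(-40) = (-140/3 + 1 + 79/3)*(-40) = -58/3*(-40) = 2320/3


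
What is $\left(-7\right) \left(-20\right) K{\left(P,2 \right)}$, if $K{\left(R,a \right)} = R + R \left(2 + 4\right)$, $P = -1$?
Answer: $-980$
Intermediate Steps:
$K{\left(R,a \right)} = 7 R$ ($K{\left(R,a \right)} = R + R 6 = R + 6 R = 7 R$)
$\left(-7\right) \left(-20\right) K{\left(P,2 \right)} = \left(-7\right) \left(-20\right) 7 \left(-1\right) = 140 \left(-7\right) = -980$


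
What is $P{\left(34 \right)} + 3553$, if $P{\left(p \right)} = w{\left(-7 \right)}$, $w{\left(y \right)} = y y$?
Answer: $3602$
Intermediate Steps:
$w{\left(y \right)} = y^{2}$
$P{\left(p \right)} = 49$ ($P{\left(p \right)} = \left(-7\right)^{2} = 49$)
$P{\left(34 \right)} + 3553 = 49 + 3553 = 3602$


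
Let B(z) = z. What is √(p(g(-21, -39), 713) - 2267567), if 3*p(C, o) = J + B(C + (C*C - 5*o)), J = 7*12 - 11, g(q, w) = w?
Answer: I*√2268237 ≈ 1506.1*I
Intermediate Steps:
J = 73 (J = 84 - 11 = 73)
p(C, o) = 73/3 - 5*o/3 + C/3 + C²/3 (p(C, o) = (73 + (C + (C*C - 5*o)))/3 = (73 + (C + (C² - 5*o)))/3 = (73 + (C + C² - 5*o))/3 = (73 + C + C² - 5*o)/3 = 73/3 - 5*o/3 + C/3 + C²/3)
√(p(g(-21, -39), 713) - 2267567) = √((73/3 - 5/3*713 + (⅓)*(-39) + (⅓)*(-39)²) - 2267567) = √((73/3 - 3565/3 - 13 + (⅓)*1521) - 2267567) = √((73/3 - 3565/3 - 13 + 507) - 2267567) = √(-670 - 2267567) = √(-2268237) = I*√2268237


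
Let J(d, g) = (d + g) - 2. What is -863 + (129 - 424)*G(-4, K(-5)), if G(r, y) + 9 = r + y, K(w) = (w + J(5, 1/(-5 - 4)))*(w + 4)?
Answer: 21143/9 ≈ 2349.2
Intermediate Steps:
J(d, g) = -2 + d + g
K(w) = (4 + w)*(26/9 + w) (K(w) = (w + (-2 + 5 + 1/(-5 - 4)))*(w + 4) = (w + (-2 + 5 + 1/(-9)))*(4 + w) = (w + (-2 + 5 - ⅑))*(4 + w) = (w + 26/9)*(4 + w) = (26/9 + w)*(4 + w) = (4 + w)*(26/9 + w))
G(r, y) = -9 + r + y (G(r, y) = -9 + (r + y) = -9 + r + y)
-863 + (129 - 424)*G(-4, K(-5)) = -863 + (129 - 424)*(-9 - 4 + (104/9 + (-5)² + (62/9)*(-5))) = -863 - 295*(-9 - 4 + (104/9 + 25 - 310/9)) = -863 - 295*(-9 - 4 + 19/9) = -863 - 295*(-98/9) = -863 + 28910/9 = 21143/9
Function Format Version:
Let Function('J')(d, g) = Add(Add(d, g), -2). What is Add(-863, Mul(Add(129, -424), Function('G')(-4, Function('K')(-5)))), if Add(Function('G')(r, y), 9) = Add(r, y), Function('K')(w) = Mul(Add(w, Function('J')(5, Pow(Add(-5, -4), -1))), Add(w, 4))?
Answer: Rational(21143, 9) ≈ 2349.2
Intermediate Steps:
Function('J')(d, g) = Add(-2, d, g)
Function('K')(w) = Mul(Add(4, w), Add(Rational(26, 9), w)) (Function('K')(w) = Mul(Add(w, Add(-2, 5, Pow(Add(-5, -4), -1))), Add(w, 4)) = Mul(Add(w, Add(-2, 5, Pow(-9, -1))), Add(4, w)) = Mul(Add(w, Add(-2, 5, Rational(-1, 9))), Add(4, w)) = Mul(Add(w, Rational(26, 9)), Add(4, w)) = Mul(Add(Rational(26, 9), w), Add(4, w)) = Mul(Add(4, w), Add(Rational(26, 9), w)))
Function('G')(r, y) = Add(-9, r, y) (Function('G')(r, y) = Add(-9, Add(r, y)) = Add(-9, r, y))
Add(-863, Mul(Add(129, -424), Function('G')(-4, Function('K')(-5)))) = Add(-863, Mul(Add(129, -424), Add(-9, -4, Add(Rational(104, 9), Pow(-5, 2), Mul(Rational(62, 9), -5))))) = Add(-863, Mul(-295, Add(-9, -4, Add(Rational(104, 9), 25, Rational(-310, 9))))) = Add(-863, Mul(-295, Add(-9, -4, Rational(19, 9)))) = Add(-863, Mul(-295, Rational(-98, 9))) = Add(-863, Rational(28910, 9)) = Rational(21143, 9)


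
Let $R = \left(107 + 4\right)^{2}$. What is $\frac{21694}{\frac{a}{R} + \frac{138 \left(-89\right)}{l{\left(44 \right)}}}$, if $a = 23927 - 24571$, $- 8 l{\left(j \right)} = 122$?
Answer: $\frac{8152399107}{302633402} \approx 26.938$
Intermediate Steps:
$l{\left(j \right)} = - \frac{61}{4}$ ($l{\left(j \right)} = \left(- \frac{1}{8}\right) 122 = - \frac{61}{4}$)
$a = -644$
$R = 12321$ ($R = 111^{2} = 12321$)
$\frac{21694}{\frac{a}{R} + \frac{138 \left(-89\right)}{l{\left(44 \right)}}} = \frac{21694}{- \frac{644}{12321} + \frac{138 \left(-89\right)}{- \frac{61}{4}}} = \frac{21694}{\left(-644\right) \frac{1}{12321} - - \frac{49128}{61}} = \frac{21694}{- \frac{644}{12321} + \frac{49128}{61}} = \frac{21694}{\frac{605266804}{751581}} = 21694 \cdot \frac{751581}{605266804} = \frac{8152399107}{302633402}$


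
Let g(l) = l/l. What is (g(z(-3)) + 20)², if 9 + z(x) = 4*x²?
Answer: 441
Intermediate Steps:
z(x) = -9 + 4*x²
g(l) = 1
(g(z(-3)) + 20)² = (1 + 20)² = 21² = 441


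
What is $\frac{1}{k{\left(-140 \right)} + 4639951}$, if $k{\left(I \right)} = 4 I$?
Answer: $\frac{1}{4639391} \approx 2.1555 \cdot 10^{-7}$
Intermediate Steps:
$\frac{1}{k{\left(-140 \right)} + 4639951} = \frac{1}{4 \left(-140\right) + 4639951} = \frac{1}{-560 + 4639951} = \frac{1}{4639391}$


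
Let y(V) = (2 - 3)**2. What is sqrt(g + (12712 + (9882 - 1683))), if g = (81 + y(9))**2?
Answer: sqrt(27635) ≈ 166.24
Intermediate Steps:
y(V) = 1 (y(V) = (-1)**2 = 1)
g = 6724 (g = (81 + 1)**2 = 82**2 = 6724)
sqrt(g + (12712 + (9882 - 1683))) = sqrt(6724 + (12712 + (9882 - 1683))) = sqrt(6724 + (12712 + 8199)) = sqrt(6724 + 20911) = sqrt(27635)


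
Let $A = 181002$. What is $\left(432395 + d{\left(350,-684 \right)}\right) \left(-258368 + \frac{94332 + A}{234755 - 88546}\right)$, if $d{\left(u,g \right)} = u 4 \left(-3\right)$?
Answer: $- \frac{16175259488441710}{146209} \approx -1.1063 \cdot 10^{11}$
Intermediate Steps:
$d{\left(u,g \right)} = - 12 u$ ($d{\left(u,g \right)} = 4 u \left(-3\right) = - 12 u$)
$\left(432395 + d{\left(350,-684 \right)}\right) \left(-258368 + \frac{94332 + A}{234755 - 88546}\right) = \left(432395 - 4200\right) \left(-258368 + \frac{94332 + 181002}{234755 - 88546}\right) = \left(432395 - 4200\right) \left(-258368 + \frac{275334}{146209}\right) = 428195 \left(-258368 + 275334 \cdot \frac{1}{146209}\right) = 428195 \left(-258368 + \frac{275334}{146209}\right) = 428195 \left(- \frac{37775451578}{146209}\right) = - \frac{16175259488441710}{146209}$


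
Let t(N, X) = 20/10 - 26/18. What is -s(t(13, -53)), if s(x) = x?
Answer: -5/9 ≈ -0.55556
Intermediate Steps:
t(N, X) = 5/9 (t(N, X) = 20*(⅒) - 26*1/18 = 2 - 13/9 = 5/9)
-s(t(13, -53)) = -1*5/9 = -5/9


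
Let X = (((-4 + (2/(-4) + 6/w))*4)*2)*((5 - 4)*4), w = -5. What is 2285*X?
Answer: -416784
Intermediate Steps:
X = -912/5 (X = (((-4 + (2/(-4) + 6/(-5)))*4)*2)*((5 - 4)*4) = (((-4 + (2*(-¼) + 6*(-⅕)))*4)*2)*(1*4) = (((-4 + (-½ - 6/5))*4)*2)*4 = (((-4 - 17/10)*4)*2)*4 = (-57/10*4*2)*4 = -114/5*2*4 = -228/5*4 = -912/5 ≈ -182.40)
2285*X = 2285*(-912/5) = -416784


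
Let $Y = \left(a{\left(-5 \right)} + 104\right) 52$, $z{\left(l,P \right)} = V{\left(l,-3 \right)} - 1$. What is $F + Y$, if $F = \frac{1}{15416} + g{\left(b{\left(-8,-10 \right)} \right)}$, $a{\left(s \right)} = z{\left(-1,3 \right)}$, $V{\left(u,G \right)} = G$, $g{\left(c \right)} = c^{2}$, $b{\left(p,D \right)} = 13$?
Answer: $\frac{82768505}{15416} \approx 5369.0$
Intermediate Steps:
$z{\left(l,P \right)} = -4$ ($z{\left(l,P \right)} = -3 - 1 = -4$)
$a{\left(s \right)} = -4$
$Y = 5200$ ($Y = \left(-4 + 104\right) 52 = 100 \cdot 52 = 5200$)
$F = \frac{2605305}{15416}$ ($F = \frac{1}{15416} + 13^{2} = \frac{1}{15416} + 169 = \frac{2605305}{15416} \approx 169.0$)
$F + Y = \frac{2605305}{15416} + 5200 = \frac{82768505}{15416}$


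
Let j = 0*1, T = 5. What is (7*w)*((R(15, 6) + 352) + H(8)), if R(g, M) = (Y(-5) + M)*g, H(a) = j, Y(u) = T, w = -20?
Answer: -72380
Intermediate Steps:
Y(u) = 5
j = 0
H(a) = 0
R(g, M) = g*(5 + M) (R(g, M) = (5 + M)*g = g*(5 + M))
(7*w)*((R(15, 6) + 352) + H(8)) = (7*(-20))*((15*(5 + 6) + 352) + 0) = -140*((15*11 + 352) + 0) = -140*((165 + 352) + 0) = -140*(517 + 0) = -140*517 = -72380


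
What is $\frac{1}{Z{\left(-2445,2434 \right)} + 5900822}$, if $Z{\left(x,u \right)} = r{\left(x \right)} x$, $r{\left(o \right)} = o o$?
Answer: $- \frac{1}{14610370303} \approx -6.8445 \cdot 10^{-11}$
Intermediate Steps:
$r{\left(o \right)} = o^{2}$
$Z{\left(x,u \right)} = x^{3}$ ($Z{\left(x,u \right)} = x^{2} x = x^{3}$)
$\frac{1}{Z{\left(-2445,2434 \right)} + 5900822} = \frac{1}{\left(-2445\right)^{3} + 5900822} = \frac{1}{-14616271125 + 5900822} = \frac{1}{-14610370303} = - \frac{1}{14610370303}$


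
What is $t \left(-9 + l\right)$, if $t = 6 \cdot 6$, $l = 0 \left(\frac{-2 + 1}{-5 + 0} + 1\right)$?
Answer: $-324$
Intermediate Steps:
$l = 0$ ($l = 0 \left(- \frac{1}{-5} + 1\right) = 0 \left(\left(-1\right) \left(- \frac{1}{5}\right) + 1\right) = 0 \left(\frac{1}{5} + 1\right) = 0 \cdot \frac{6}{5} = 0$)
$t = 36$
$t \left(-9 + l\right) = 36 \left(-9 + 0\right) = 36 \left(-9\right) = -324$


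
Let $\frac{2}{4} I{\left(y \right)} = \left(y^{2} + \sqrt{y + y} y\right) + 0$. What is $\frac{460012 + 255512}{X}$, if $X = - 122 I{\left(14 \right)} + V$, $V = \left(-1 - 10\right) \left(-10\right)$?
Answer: $- \frac{2845042678}{162491019} + \frac{407371664 \sqrt{7}}{162491019} \approx -10.876$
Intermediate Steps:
$V = 110$ ($V = \left(-11\right) \left(-10\right) = 110$)
$I{\left(y \right)} = 2 y^{2} + 2 \sqrt{2} y^{\frac{3}{2}}$ ($I{\left(y \right)} = 2 \left(\left(y^{2} + \sqrt{y + y} y\right) + 0\right) = 2 \left(\left(y^{2} + \sqrt{2 y} y\right) + 0\right) = 2 \left(\left(y^{2} + \sqrt{2} \sqrt{y} y\right) + 0\right) = 2 \left(\left(y^{2} + \sqrt{2} y^{\frac{3}{2}}\right) + 0\right) = 2 \left(y^{2} + \sqrt{2} y^{\frac{3}{2}}\right) = 2 y^{2} + 2 \sqrt{2} y^{\frac{3}{2}}$)
$X = -47714 - 6832 \sqrt{7}$ ($X = - 122 \left(2 \cdot 14^{2} + 2 \sqrt{2} \cdot 14^{\frac{3}{2}}\right) + 110 = - 122 \left(2 \cdot 196 + 2 \sqrt{2} \cdot 14 \sqrt{14}\right) + 110 = - 122 \left(392 + 56 \sqrt{7}\right) + 110 = \left(-47824 - 6832 \sqrt{7}\right) + 110 = -47714 - 6832 \sqrt{7} \approx -65790.0$)
$\frac{460012 + 255512}{X} = \frac{460012 + 255512}{-47714 - 6832 \sqrt{7}} = \frac{715524}{-47714 - 6832 \sqrt{7}}$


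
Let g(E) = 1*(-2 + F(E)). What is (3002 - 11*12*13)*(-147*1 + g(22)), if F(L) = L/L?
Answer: -190328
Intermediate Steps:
F(L) = 1
g(E) = -1 (g(E) = 1*(-2 + 1) = 1*(-1) = -1)
(3002 - 11*12*13)*(-147*1 + g(22)) = (3002 - 11*12*13)*(-147*1 - 1) = (3002 - 132*13)*(-147 - 1) = (3002 - 1716)*(-148) = 1286*(-148) = -190328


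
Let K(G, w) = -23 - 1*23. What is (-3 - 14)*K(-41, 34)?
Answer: 782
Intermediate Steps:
K(G, w) = -46 (K(G, w) = -23 - 23 = -46)
(-3 - 14)*K(-41, 34) = (-3 - 14)*(-46) = -17*(-46) = 782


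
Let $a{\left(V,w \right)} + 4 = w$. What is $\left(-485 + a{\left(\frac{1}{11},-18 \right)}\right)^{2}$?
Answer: $257049$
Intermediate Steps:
$a{\left(V,w \right)} = -4 + w$
$\left(-485 + a{\left(\frac{1}{11},-18 \right)}\right)^{2} = \left(-485 - 22\right)^{2} = \left(-507\right)^{2} = 257049$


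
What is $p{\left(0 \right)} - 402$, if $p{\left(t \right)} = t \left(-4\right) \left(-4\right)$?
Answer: $-402$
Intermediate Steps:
$p{\left(t \right)} = 16 t$ ($p{\left(t \right)} = - 4 t \left(-4\right) = 16 t$)
$p{\left(0 \right)} - 402 = 16 \cdot 0 - 402 = 0 - 402 = -402$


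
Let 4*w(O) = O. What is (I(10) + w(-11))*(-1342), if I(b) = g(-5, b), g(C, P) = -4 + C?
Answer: 31537/2 ≈ 15769.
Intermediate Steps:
w(O) = O/4
I(b) = -9 (I(b) = -4 - 5 = -9)
(I(10) + w(-11))*(-1342) = (-9 + (1/4)*(-11))*(-1342) = (-9 - 11/4)*(-1342) = -47/4*(-1342) = 31537/2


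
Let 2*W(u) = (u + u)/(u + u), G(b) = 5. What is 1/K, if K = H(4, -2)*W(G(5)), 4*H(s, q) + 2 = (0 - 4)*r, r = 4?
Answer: -4/9 ≈ -0.44444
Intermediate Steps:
W(u) = ½ (W(u) = ((u + u)/(u + u))/2 = ((2*u)/((2*u)))/2 = ((2*u)*(1/(2*u)))/2 = (½)*1 = ½)
H(s, q) = -9/2 (H(s, q) = -½ + ((0 - 4)*4)/4 = -½ + (-4*4)/4 = -½ + (¼)*(-16) = -½ - 4 = -9/2)
K = -9/4 (K = -9/2*½ = -9/4 ≈ -2.2500)
1/K = 1/(-9/4) = -4/9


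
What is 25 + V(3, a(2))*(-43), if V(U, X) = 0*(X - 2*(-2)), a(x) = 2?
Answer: 25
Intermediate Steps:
V(U, X) = 0 (V(U, X) = 0*(X + 4) = 0*(4 + X) = 0)
25 + V(3, a(2))*(-43) = 25 + 0*(-43) = 25 + 0 = 25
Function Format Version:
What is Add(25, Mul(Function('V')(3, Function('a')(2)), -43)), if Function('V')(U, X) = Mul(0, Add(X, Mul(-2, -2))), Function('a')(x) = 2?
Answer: 25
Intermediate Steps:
Function('V')(U, X) = 0 (Function('V')(U, X) = Mul(0, Add(X, 4)) = Mul(0, Add(4, X)) = 0)
Add(25, Mul(Function('V')(3, Function('a')(2)), -43)) = Add(25, Mul(0, -43)) = Add(25, 0) = 25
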